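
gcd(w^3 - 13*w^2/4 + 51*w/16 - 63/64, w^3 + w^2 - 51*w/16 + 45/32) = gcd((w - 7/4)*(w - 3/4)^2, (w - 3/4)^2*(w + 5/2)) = w^2 - 3*w/2 + 9/16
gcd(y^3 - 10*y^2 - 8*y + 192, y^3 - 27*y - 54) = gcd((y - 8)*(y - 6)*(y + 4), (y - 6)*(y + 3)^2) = y - 6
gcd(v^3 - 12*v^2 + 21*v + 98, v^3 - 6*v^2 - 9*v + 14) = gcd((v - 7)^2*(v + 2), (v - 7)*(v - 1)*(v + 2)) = v^2 - 5*v - 14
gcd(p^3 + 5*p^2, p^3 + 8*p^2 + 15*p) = p^2 + 5*p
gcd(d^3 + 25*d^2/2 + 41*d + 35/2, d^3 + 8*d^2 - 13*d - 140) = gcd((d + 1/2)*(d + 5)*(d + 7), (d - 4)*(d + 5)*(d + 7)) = d^2 + 12*d + 35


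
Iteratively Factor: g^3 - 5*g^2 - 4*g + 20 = (g + 2)*(g^2 - 7*g + 10) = (g - 5)*(g + 2)*(g - 2)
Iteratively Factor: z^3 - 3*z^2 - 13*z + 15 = (z - 5)*(z^2 + 2*z - 3) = (z - 5)*(z + 3)*(z - 1)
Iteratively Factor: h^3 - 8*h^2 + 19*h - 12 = (h - 3)*(h^2 - 5*h + 4) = (h - 4)*(h - 3)*(h - 1)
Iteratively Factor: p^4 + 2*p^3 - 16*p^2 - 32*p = (p - 4)*(p^3 + 6*p^2 + 8*p) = p*(p - 4)*(p^2 + 6*p + 8) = p*(p - 4)*(p + 2)*(p + 4)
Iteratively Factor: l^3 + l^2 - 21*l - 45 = (l - 5)*(l^2 + 6*l + 9) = (l - 5)*(l + 3)*(l + 3)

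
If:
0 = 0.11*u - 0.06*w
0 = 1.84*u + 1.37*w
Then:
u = 0.00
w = 0.00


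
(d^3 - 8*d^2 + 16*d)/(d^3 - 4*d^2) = (d - 4)/d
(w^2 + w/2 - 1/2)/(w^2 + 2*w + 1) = (w - 1/2)/(w + 1)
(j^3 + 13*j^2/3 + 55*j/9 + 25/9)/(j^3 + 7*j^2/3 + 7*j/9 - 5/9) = (3*j + 5)/(3*j - 1)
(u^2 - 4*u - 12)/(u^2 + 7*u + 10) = (u - 6)/(u + 5)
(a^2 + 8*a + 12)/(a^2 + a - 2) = (a + 6)/(a - 1)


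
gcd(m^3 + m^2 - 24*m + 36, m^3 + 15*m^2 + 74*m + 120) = m + 6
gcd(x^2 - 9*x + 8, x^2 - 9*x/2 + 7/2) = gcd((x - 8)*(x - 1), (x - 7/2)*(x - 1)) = x - 1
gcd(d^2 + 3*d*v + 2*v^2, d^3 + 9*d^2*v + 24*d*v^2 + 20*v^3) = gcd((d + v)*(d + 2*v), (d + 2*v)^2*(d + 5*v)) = d + 2*v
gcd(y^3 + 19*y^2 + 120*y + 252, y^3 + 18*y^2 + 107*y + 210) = y^2 + 13*y + 42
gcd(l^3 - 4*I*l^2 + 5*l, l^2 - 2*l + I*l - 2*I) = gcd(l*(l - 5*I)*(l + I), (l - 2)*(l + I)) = l + I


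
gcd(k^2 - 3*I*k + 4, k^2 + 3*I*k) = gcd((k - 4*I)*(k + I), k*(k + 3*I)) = 1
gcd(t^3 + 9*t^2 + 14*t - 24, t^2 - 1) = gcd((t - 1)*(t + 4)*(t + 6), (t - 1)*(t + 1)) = t - 1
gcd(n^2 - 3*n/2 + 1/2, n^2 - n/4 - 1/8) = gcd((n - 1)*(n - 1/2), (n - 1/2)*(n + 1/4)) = n - 1/2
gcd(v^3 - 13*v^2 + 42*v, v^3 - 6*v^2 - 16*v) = v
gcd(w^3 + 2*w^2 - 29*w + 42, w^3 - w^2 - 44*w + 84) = w^2 + 5*w - 14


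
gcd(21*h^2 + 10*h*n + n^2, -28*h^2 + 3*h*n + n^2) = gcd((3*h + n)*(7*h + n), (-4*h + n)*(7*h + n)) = 7*h + n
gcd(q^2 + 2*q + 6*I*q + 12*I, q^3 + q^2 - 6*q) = 1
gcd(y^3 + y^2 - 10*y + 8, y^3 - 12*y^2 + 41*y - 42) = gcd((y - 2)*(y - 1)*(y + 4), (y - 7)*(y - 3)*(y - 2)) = y - 2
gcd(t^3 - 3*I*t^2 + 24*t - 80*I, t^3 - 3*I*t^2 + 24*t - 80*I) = t^3 - 3*I*t^2 + 24*t - 80*I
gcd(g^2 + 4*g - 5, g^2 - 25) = g + 5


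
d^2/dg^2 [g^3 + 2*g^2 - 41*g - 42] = 6*g + 4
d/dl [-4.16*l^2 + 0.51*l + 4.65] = 0.51 - 8.32*l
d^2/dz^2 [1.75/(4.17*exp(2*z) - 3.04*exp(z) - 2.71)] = ((5.32 - 29.19*exp(z))*(-4.17*exp(2*z) + 3.04*exp(z) + 2.71) - 1.75*(8.34*exp(z) - 3.04)*(16.68*exp(z) - 6.08)*exp(z))*exp(z)/(-4.17*exp(2*z) + 3.04*exp(z) + 2.71)^3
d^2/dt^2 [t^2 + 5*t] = 2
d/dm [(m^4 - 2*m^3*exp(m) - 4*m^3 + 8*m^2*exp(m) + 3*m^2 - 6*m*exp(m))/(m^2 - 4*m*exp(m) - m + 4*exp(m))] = (2*m^3*exp(m) + 2*m^3 - 20*m^2*exp(m) - 3*m^2 + 16*m*exp(2*m) + 24*m*exp(m) - 24*exp(2*m))/(m^2 - 8*m*exp(m) + 16*exp(2*m))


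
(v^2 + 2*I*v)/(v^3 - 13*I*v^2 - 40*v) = (v + 2*I)/(v^2 - 13*I*v - 40)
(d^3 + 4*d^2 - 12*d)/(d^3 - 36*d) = (d - 2)/(d - 6)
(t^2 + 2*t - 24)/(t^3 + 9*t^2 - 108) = (t - 4)/(t^2 + 3*t - 18)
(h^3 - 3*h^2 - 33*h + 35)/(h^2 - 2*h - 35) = h - 1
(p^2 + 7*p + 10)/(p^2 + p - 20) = (p + 2)/(p - 4)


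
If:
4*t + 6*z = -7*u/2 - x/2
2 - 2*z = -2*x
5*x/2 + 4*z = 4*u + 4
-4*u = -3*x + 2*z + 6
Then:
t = 129/44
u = -26/11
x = -16/11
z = -5/11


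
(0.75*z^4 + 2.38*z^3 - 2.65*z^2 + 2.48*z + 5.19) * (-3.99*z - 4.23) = -2.9925*z^5 - 12.6687*z^4 + 0.5061*z^3 + 1.3143*z^2 - 31.1985*z - 21.9537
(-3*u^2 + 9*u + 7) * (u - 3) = -3*u^3 + 18*u^2 - 20*u - 21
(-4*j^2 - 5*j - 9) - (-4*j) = -4*j^2 - j - 9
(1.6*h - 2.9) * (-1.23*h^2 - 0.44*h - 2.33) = -1.968*h^3 + 2.863*h^2 - 2.452*h + 6.757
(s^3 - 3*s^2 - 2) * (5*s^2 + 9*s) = 5*s^5 - 6*s^4 - 27*s^3 - 10*s^2 - 18*s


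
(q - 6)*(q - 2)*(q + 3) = q^3 - 5*q^2 - 12*q + 36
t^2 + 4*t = t*(t + 4)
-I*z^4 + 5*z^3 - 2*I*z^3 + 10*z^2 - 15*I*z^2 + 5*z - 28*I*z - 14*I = (z + 1)*(z - 2*I)*(z + 7*I)*(-I*z - I)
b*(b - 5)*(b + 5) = b^3 - 25*b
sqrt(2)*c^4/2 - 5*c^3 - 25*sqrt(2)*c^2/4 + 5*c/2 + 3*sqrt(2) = (c - 6*sqrt(2))*(c - sqrt(2)/2)*(c + sqrt(2))*(sqrt(2)*c/2 + 1/2)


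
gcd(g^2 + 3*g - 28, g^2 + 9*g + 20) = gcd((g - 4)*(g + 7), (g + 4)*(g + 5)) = 1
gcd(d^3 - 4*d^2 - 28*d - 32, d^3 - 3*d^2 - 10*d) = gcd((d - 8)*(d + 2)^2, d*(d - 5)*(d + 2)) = d + 2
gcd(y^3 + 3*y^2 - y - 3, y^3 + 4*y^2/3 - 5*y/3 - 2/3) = y - 1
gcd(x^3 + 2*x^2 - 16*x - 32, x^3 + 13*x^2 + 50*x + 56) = x^2 + 6*x + 8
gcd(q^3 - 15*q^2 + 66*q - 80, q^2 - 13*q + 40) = q^2 - 13*q + 40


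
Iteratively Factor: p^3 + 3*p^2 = (p + 3)*(p^2) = p*(p + 3)*(p)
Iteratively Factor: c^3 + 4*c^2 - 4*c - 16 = (c + 4)*(c^2 - 4) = (c - 2)*(c + 4)*(c + 2)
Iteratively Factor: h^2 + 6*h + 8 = (h + 4)*(h + 2)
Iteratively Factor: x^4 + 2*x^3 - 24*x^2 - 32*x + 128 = (x + 4)*(x^3 - 2*x^2 - 16*x + 32) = (x - 2)*(x + 4)*(x^2 - 16) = (x - 4)*(x - 2)*(x + 4)*(x + 4)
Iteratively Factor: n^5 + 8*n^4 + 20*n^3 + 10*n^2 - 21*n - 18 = (n - 1)*(n^4 + 9*n^3 + 29*n^2 + 39*n + 18) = (n - 1)*(n + 1)*(n^3 + 8*n^2 + 21*n + 18) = (n - 1)*(n + 1)*(n + 3)*(n^2 + 5*n + 6) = (n - 1)*(n + 1)*(n + 2)*(n + 3)*(n + 3)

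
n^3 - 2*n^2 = n^2*(n - 2)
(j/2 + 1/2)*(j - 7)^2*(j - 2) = j^4/2 - 15*j^3/2 + 61*j^2/2 - 21*j/2 - 49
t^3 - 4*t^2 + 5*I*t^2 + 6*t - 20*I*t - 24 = (t - 4)*(t - I)*(t + 6*I)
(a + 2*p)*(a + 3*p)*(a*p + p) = a^3*p + 5*a^2*p^2 + a^2*p + 6*a*p^3 + 5*a*p^2 + 6*p^3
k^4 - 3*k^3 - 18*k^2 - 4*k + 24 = (k - 6)*(k - 1)*(k + 2)^2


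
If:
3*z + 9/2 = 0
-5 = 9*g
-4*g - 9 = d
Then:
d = -61/9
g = -5/9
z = -3/2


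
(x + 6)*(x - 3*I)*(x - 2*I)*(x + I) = x^4 + 6*x^3 - 4*I*x^3 - x^2 - 24*I*x^2 - 6*x - 6*I*x - 36*I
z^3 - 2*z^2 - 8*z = z*(z - 4)*(z + 2)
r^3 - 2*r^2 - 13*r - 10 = (r - 5)*(r + 1)*(r + 2)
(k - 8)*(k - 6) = k^2 - 14*k + 48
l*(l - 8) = l^2 - 8*l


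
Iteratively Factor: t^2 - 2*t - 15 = (t - 5)*(t + 3)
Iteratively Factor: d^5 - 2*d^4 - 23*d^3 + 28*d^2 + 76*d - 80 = (d - 1)*(d^4 - d^3 - 24*d^2 + 4*d + 80) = (d - 1)*(d + 4)*(d^3 - 5*d^2 - 4*d + 20) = (d - 5)*(d - 1)*(d + 4)*(d^2 - 4) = (d - 5)*(d - 2)*(d - 1)*(d + 4)*(d + 2)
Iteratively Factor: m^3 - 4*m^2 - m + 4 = (m + 1)*(m^2 - 5*m + 4) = (m - 1)*(m + 1)*(m - 4)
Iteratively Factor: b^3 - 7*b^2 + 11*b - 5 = (b - 5)*(b^2 - 2*b + 1) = (b - 5)*(b - 1)*(b - 1)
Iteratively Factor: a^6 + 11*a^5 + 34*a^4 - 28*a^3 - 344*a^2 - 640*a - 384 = (a + 4)*(a^5 + 7*a^4 + 6*a^3 - 52*a^2 - 136*a - 96) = (a + 2)*(a + 4)*(a^4 + 5*a^3 - 4*a^2 - 44*a - 48) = (a + 2)^2*(a + 4)*(a^3 + 3*a^2 - 10*a - 24) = (a + 2)^2*(a + 4)^2*(a^2 - a - 6) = (a - 3)*(a + 2)^2*(a + 4)^2*(a + 2)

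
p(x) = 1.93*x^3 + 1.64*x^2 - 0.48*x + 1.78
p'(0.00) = -0.48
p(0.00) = 1.78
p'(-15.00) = 1253.07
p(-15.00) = -6135.77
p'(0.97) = 8.15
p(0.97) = 4.62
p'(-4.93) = 124.07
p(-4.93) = -187.25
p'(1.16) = 11.12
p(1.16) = 6.44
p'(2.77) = 53.03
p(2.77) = 54.05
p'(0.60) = 3.57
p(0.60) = 2.50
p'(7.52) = 351.61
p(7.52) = 911.66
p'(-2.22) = 20.77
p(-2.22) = -10.19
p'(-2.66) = 31.76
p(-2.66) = -21.66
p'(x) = 5.79*x^2 + 3.28*x - 0.48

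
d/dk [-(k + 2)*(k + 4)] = -2*k - 6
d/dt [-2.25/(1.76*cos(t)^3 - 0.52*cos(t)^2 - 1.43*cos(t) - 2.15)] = (-11.88*cos(t)^2 + 2.34*cos(t) + 3.2175)*sin(t)/(-1.76*cos(t)^3 + 0.52*cos(t)^2 + 1.43*cos(t) + 2.15)^2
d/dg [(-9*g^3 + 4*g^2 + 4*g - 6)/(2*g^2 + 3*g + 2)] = 2*(-9*g^4 - 27*g^3 - 25*g^2 + 20*g + 13)/(4*g^4 + 12*g^3 + 17*g^2 + 12*g + 4)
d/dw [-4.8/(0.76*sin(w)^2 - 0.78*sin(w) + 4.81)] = (7.296*sin(w) - 3.744)*cos(w)/(0.76*sin(w)^2 - 0.78*sin(w) + 4.81)^2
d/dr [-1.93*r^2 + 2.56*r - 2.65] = 2.56 - 3.86*r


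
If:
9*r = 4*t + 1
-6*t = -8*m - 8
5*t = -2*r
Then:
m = -109/106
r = 5/53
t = -2/53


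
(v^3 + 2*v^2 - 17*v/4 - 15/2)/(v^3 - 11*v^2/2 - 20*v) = (v^2 - v/2 - 3)/(v*(v - 8))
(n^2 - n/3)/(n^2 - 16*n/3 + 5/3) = n/(n - 5)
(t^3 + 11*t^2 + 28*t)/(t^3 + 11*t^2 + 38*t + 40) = t*(t + 7)/(t^2 + 7*t + 10)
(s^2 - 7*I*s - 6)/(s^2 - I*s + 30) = (s - I)/(s + 5*I)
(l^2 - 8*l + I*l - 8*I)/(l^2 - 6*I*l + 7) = (l - 8)/(l - 7*I)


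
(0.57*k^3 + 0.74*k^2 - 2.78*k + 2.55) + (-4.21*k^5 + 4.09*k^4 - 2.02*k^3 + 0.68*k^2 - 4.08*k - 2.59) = -4.21*k^5 + 4.09*k^4 - 1.45*k^3 + 1.42*k^2 - 6.86*k - 0.04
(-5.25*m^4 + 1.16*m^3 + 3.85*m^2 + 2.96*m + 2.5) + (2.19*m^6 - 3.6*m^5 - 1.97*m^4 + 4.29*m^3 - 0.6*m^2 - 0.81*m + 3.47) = 2.19*m^6 - 3.6*m^5 - 7.22*m^4 + 5.45*m^3 + 3.25*m^2 + 2.15*m + 5.97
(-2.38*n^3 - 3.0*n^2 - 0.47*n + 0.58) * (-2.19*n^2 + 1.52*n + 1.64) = 5.2122*n^5 + 2.9524*n^4 - 7.4339*n^3 - 6.9046*n^2 + 0.1108*n + 0.9512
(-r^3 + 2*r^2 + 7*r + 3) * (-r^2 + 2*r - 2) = r^5 - 4*r^4 - r^3 + 7*r^2 - 8*r - 6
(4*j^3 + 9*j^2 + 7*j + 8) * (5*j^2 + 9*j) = 20*j^5 + 81*j^4 + 116*j^3 + 103*j^2 + 72*j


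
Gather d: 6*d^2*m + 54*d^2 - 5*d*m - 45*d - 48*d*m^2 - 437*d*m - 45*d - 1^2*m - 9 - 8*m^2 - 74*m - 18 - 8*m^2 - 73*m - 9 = d^2*(6*m + 54) + d*(-48*m^2 - 442*m - 90) - 16*m^2 - 148*m - 36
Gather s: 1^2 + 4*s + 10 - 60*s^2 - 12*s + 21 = -60*s^2 - 8*s + 32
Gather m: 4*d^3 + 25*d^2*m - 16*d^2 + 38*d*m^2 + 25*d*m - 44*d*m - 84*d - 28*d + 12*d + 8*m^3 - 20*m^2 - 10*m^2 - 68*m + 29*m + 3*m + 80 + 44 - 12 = 4*d^3 - 16*d^2 - 100*d + 8*m^3 + m^2*(38*d - 30) + m*(25*d^2 - 19*d - 36) + 112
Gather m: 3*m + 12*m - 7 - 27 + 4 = 15*m - 30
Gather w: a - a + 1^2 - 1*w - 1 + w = 0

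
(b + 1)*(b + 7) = b^2 + 8*b + 7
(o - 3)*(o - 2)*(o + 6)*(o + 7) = o^4 + 8*o^3 - 17*o^2 - 132*o + 252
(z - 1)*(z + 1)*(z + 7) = z^3 + 7*z^2 - z - 7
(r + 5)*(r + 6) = r^2 + 11*r + 30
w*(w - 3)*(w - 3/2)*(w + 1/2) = w^4 - 4*w^3 + 9*w^2/4 + 9*w/4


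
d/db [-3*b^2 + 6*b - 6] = 6 - 6*b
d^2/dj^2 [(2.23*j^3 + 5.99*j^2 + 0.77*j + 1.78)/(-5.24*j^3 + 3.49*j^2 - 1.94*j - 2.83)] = (-410.504744*j^6 + 9.16161599999987*j^5 + 260.175432*j^4 + 1619.357704*j^3 - 530.057742*j^2 + 77.896428*j - 136.051182)/(143.877824*j^9 - 287.481072*j^8 + 351.274404*j^7 - 22.261189*j^6 - 180.471474*j^5 + 236.616045*j^4 + 18.236504*j^3 - 51.900219*j^2 + 46.611798*j + 22.665187)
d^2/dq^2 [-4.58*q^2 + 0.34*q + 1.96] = -9.16000000000000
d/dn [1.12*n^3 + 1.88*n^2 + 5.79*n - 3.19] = 3.36*n^2 + 3.76*n + 5.79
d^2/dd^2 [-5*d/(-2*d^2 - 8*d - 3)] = 20*(8*d*(d + 2)^2 - (3*d + 4)*(2*d^2 + 8*d + 3))/(2*d^2 + 8*d + 3)^3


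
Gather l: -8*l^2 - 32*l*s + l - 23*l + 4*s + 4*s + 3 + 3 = -8*l^2 + l*(-32*s - 22) + 8*s + 6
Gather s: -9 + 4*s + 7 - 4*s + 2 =0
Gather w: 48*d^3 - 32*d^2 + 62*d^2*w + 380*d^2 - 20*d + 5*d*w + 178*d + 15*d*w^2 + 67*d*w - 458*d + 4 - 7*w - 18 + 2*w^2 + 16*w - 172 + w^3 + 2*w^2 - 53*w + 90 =48*d^3 + 348*d^2 - 300*d + w^3 + w^2*(15*d + 4) + w*(62*d^2 + 72*d - 44) - 96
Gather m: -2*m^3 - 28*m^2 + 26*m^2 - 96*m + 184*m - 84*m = -2*m^3 - 2*m^2 + 4*m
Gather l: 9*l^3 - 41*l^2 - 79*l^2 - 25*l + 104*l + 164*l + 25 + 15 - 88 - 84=9*l^3 - 120*l^2 + 243*l - 132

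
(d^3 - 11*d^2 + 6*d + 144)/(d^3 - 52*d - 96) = (d^2 - 3*d - 18)/(d^2 + 8*d + 12)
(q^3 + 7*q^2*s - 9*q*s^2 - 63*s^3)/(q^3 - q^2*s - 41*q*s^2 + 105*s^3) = (q + 3*s)/(q - 5*s)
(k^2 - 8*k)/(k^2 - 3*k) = (k - 8)/(k - 3)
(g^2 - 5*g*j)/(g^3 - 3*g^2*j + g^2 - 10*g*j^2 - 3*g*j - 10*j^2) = g/(g^2 + 2*g*j + g + 2*j)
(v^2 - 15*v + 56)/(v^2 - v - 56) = (v - 7)/(v + 7)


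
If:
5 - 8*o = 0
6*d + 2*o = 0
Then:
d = -5/24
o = 5/8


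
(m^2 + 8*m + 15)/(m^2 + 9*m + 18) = (m + 5)/(m + 6)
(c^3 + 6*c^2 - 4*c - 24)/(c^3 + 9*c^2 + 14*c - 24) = (c^2 - 4)/(c^2 + 3*c - 4)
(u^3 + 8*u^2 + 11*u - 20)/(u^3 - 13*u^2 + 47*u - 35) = (u^2 + 9*u + 20)/(u^2 - 12*u + 35)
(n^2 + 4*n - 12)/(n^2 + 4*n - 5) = (n^2 + 4*n - 12)/(n^2 + 4*n - 5)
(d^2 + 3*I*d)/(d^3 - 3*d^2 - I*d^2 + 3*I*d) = (d + 3*I)/(d^2 - 3*d - I*d + 3*I)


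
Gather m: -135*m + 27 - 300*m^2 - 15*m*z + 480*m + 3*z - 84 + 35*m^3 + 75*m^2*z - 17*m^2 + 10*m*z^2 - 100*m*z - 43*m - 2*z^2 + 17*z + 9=35*m^3 + m^2*(75*z - 317) + m*(10*z^2 - 115*z + 302) - 2*z^2 + 20*z - 48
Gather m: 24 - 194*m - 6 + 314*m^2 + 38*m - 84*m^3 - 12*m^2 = -84*m^3 + 302*m^2 - 156*m + 18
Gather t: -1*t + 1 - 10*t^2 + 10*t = -10*t^2 + 9*t + 1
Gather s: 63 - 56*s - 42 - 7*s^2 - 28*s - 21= -7*s^2 - 84*s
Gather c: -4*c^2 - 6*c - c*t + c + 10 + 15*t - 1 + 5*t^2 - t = -4*c^2 + c*(-t - 5) + 5*t^2 + 14*t + 9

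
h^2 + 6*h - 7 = (h - 1)*(h + 7)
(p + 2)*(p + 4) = p^2 + 6*p + 8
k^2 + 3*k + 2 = (k + 1)*(k + 2)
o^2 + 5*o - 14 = (o - 2)*(o + 7)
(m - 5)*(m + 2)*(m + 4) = m^3 + m^2 - 22*m - 40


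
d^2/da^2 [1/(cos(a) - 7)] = (sin(a)^2 - 7*cos(a) + 1)/(cos(a) - 7)^3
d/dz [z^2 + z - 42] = 2*z + 1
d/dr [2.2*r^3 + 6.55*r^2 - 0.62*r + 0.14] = 6.6*r^2 + 13.1*r - 0.62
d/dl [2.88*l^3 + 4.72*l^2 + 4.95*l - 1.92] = 8.64*l^2 + 9.44*l + 4.95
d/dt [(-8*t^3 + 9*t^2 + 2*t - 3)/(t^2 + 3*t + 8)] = (-8*t^4 - 48*t^3 - 167*t^2 + 150*t + 25)/(t^4 + 6*t^3 + 25*t^2 + 48*t + 64)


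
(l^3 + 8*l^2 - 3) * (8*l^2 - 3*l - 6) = 8*l^5 + 61*l^4 - 30*l^3 - 72*l^2 + 9*l + 18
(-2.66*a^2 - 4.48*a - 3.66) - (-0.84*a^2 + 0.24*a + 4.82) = -1.82*a^2 - 4.72*a - 8.48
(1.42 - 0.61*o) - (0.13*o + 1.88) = -0.74*o - 0.46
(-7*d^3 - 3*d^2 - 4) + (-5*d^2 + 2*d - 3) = -7*d^3 - 8*d^2 + 2*d - 7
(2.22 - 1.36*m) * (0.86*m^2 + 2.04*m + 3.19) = -1.1696*m^3 - 0.8652*m^2 + 0.1904*m + 7.0818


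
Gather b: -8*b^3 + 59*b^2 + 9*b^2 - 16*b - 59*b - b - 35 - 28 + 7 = -8*b^3 + 68*b^2 - 76*b - 56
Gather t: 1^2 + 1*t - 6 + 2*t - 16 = 3*t - 21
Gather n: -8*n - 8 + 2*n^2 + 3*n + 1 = 2*n^2 - 5*n - 7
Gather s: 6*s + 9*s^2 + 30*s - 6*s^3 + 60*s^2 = -6*s^3 + 69*s^2 + 36*s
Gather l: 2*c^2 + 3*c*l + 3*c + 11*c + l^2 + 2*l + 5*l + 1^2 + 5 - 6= 2*c^2 + 14*c + l^2 + l*(3*c + 7)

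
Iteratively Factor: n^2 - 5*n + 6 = (n - 3)*(n - 2)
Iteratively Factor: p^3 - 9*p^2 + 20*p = (p - 4)*(p^2 - 5*p) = (p - 5)*(p - 4)*(p)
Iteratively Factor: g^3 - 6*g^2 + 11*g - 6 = (g - 3)*(g^2 - 3*g + 2) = (g - 3)*(g - 2)*(g - 1)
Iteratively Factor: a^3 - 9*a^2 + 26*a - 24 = (a - 4)*(a^2 - 5*a + 6) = (a - 4)*(a - 3)*(a - 2)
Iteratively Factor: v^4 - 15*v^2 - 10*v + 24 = (v + 2)*(v^3 - 2*v^2 - 11*v + 12) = (v - 4)*(v + 2)*(v^2 + 2*v - 3) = (v - 4)*(v + 2)*(v + 3)*(v - 1)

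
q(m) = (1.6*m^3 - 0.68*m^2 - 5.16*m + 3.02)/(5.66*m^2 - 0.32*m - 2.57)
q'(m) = (0.32 - 11.32*m)*(1.6*m^3 - 0.68*m^2 - 5.16*m + 3.02)/(5.66*m^2 - 0.32*m - 2.57)^2 + (4.8*m^2 - 1.36*m - 5.16)/(5.66*m^2 - 0.32*m - 2.57)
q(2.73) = 0.42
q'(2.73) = 0.36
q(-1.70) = 0.14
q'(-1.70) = 0.96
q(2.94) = 0.50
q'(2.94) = 0.35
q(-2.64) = -0.46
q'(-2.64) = 0.47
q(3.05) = 0.54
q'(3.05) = 0.35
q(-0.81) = 4.21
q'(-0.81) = 27.82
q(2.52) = 0.35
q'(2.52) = 0.37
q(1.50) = -0.09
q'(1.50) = 0.52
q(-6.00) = -1.65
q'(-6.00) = 0.31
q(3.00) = 0.52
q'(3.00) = 0.35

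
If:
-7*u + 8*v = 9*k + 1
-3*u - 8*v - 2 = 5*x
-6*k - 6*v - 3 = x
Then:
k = 65*x/321 - 29/107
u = -73*x/107 - 6/107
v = -79*x/214 - 49/214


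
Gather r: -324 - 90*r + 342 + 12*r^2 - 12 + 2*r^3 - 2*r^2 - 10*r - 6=2*r^3 + 10*r^2 - 100*r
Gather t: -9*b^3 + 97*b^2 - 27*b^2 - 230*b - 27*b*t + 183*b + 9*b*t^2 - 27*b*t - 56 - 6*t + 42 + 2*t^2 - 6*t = -9*b^3 + 70*b^2 - 47*b + t^2*(9*b + 2) + t*(-54*b - 12) - 14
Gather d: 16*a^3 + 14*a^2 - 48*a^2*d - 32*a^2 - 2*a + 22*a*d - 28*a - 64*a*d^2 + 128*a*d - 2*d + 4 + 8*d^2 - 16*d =16*a^3 - 18*a^2 - 30*a + d^2*(8 - 64*a) + d*(-48*a^2 + 150*a - 18) + 4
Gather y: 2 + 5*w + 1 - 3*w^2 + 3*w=-3*w^2 + 8*w + 3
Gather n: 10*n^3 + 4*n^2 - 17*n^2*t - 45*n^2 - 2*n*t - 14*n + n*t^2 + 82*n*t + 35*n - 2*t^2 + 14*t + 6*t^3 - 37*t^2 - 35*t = 10*n^3 + n^2*(-17*t - 41) + n*(t^2 + 80*t + 21) + 6*t^3 - 39*t^2 - 21*t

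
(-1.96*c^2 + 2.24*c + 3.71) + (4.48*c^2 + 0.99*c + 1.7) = 2.52*c^2 + 3.23*c + 5.41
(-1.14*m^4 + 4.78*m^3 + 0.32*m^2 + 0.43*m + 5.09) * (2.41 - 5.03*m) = 5.7342*m^5 - 26.7908*m^4 + 9.9102*m^3 - 1.3917*m^2 - 24.5664*m + 12.2669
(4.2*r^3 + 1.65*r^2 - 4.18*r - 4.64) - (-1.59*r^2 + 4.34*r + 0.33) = 4.2*r^3 + 3.24*r^2 - 8.52*r - 4.97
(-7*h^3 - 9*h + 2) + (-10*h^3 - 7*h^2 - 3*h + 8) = -17*h^3 - 7*h^2 - 12*h + 10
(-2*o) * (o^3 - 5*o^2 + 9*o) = -2*o^4 + 10*o^3 - 18*o^2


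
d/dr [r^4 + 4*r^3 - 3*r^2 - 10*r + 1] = 4*r^3 + 12*r^2 - 6*r - 10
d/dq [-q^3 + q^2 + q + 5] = -3*q^2 + 2*q + 1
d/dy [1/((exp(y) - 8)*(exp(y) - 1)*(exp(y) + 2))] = -((exp(y) - 8)*(exp(y) - 1) + (exp(y) - 8)*(exp(y) + 2) + (exp(y) - 1)*(exp(y) + 2))/(4*(exp(y) - 8)^2*(exp(y) + 2)^2*sinh(y/2)^2)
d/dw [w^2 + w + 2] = 2*w + 1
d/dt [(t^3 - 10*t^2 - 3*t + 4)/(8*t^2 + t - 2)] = 2*(4*t^4 + t^3 + 4*t^2 - 12*t + 1)/(64*t^4 + 16*t^3 - 31*t^2 - 4*t + 4)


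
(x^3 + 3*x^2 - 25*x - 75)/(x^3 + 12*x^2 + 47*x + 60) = (x - 5)/(x + 4)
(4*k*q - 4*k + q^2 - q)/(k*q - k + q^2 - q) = (4*k + q)/(k + q)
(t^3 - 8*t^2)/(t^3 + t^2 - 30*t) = t*(t - 8)/(t^2 + t - 30)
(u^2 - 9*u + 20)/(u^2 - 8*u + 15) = (u - 4)/(u - 3)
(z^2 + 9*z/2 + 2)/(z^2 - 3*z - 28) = (z + 1/2)/(z - 7)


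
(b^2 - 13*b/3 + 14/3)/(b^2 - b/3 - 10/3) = (3*b - 7)/(3*b + 5)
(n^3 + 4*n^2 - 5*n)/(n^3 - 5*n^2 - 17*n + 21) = n*(n + 5)/(n^2 - 4*n - 21)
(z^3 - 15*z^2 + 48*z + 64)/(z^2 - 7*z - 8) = z - 8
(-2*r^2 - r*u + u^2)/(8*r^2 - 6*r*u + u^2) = (-r - u)/(4*r - u)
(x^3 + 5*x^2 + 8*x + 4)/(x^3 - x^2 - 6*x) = (x^2 + 3*x + 2)/(x*(x - 3))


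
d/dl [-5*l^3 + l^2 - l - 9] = -15*l^2 + 2*l - 1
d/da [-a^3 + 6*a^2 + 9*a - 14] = -3*a^2 + 12*a + 9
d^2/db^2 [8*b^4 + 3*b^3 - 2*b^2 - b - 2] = 96*b^2 + 18*b - 4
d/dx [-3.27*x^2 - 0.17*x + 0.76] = -6.54*x - 0.17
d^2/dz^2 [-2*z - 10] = 0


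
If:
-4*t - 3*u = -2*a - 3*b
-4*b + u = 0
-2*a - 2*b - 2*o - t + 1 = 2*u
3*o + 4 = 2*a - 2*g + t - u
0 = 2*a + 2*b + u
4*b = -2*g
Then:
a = 44/25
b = -44/75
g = 88/75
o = 43/75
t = 11/5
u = -176/75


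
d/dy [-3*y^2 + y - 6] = 1 - 6*y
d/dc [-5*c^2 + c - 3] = 1 - 10*c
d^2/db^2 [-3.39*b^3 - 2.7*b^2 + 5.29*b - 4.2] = -20.34*b - 5.4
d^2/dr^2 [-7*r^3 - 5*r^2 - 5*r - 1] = -42*r - 10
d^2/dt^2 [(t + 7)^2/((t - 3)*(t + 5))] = 8*(3*t^3 + 48*t^2 + 231*t + 394)/(t^6 + 6*t^5 - 33*t^4 - 172*t^3 + 495*t^2 + 1350*t - 3375)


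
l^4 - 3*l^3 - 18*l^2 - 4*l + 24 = (l - 6)*(l - 1)*(l + 2)^2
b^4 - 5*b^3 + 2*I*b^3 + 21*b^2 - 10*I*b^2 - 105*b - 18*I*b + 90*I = (b - 5)*(b - 3*I)*(b - I)*(b + 6*I)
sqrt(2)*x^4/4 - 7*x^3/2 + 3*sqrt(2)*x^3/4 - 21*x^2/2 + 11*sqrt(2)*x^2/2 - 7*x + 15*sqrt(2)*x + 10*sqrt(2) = (x/2 + 1/2)*(x - 5*sqrt(2))*(x - 2*sqrt(2))*(sqrt(2)*x/2 + sqrt(2))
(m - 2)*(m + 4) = m^2 + 2*m - 8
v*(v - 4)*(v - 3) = v^3 - 7*v^2 + 12*v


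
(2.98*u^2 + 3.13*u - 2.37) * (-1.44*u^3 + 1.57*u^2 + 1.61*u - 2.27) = -4.2912*u^5 + 0.1714*u^4 + 13.1247*u^3 - 5.4462*u^2 - 10.9208*u + 5.3799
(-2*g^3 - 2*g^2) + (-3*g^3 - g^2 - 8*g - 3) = -5*g^3 - 3*g^2 - 8*g - 3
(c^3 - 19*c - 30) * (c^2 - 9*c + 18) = c^5 - 9*c^4 - c^3 + 141*c^2 - 72*c - 540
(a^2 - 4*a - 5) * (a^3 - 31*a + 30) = a^5 - 4*a^4 - 36*a^3 + 154*a^2 + 35*a - 150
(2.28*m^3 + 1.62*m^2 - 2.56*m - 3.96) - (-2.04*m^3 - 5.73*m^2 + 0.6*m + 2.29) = 4.32*m^3 + 7.35*m^2 - 3.16*m - 6.25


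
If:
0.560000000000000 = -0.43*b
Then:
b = -1.30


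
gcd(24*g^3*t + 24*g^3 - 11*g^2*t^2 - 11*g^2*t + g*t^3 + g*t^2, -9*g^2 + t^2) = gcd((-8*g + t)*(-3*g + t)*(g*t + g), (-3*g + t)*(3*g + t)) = -3*g + t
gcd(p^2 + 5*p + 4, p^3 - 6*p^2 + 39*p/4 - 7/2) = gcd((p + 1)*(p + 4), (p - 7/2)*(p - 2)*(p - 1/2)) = 1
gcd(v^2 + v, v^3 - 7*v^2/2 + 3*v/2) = v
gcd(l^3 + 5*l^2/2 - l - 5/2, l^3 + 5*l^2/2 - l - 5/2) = l^3 + 5*l^2/2 - l - 5/2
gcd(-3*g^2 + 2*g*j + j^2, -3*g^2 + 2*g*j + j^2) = 3*g^2 - 2*g*j - j^2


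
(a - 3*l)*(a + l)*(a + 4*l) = a^3 + 2*a^2*l - 11*a*l^2 - 12*l^3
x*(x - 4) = x^2 - 4*x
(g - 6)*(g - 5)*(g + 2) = g^3 - 9*g^2 + 8*g + 60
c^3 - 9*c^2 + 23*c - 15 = (c - 5)*(c - 3)*(c - 1)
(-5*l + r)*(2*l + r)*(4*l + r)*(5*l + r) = -200*l^4 - 150*l^3*r - 17*l^2*r^2 + 6*l*r^3 + r^4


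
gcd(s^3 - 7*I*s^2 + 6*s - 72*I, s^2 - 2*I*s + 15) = s + 3*I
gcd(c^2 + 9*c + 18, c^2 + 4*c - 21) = 1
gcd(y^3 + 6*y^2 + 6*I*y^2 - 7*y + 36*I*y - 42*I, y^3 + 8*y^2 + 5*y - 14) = y^2 + 6*y - 7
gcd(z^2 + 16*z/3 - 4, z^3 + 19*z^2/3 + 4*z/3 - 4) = z^2 + 16*z/3 - 4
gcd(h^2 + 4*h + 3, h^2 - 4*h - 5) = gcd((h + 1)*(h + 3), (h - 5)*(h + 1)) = h + 1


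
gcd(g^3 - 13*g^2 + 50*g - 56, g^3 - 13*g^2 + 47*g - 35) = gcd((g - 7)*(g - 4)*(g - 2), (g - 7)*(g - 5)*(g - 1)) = g - 7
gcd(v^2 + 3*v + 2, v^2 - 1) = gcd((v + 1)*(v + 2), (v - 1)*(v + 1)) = v + 1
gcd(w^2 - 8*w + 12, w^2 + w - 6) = w - 2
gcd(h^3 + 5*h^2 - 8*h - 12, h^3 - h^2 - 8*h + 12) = h - 2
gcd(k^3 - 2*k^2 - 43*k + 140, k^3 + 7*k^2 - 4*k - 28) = k + 7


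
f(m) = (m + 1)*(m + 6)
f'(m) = 2*m + 7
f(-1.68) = -2.94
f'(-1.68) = 3.64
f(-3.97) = -6.03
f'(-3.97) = -0.94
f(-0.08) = 5.45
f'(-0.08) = 6.84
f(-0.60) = 2.16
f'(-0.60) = 5.80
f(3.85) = 47.77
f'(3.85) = 14.70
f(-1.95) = -3.85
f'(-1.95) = 3.10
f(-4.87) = -4.37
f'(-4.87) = -2.74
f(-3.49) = -6.25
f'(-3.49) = 0.02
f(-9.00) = 24.00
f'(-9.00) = -11.00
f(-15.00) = 126.00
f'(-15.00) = -23.00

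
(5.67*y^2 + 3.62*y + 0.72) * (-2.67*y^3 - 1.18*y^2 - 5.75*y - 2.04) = -15.1389*y^5 - 16.356*y^4 - 38.7965*y^3 - 33.2314*y^2 - 11.5248*y - 1.4688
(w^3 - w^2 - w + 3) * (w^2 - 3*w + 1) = w^5 - 4*w^4 + 3*w^3 + 5*w^2 - 10*w + 3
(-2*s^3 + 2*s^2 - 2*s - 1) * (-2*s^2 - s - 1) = 4*s^5 - 2*s^4 + 4*s^3 + 2*s^2 + 3*s + 1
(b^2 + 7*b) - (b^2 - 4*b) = 11*b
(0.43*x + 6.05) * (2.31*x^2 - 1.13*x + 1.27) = 0.9933*x^3 + 13.4896*x^2 - 6.2904*x + 7.6835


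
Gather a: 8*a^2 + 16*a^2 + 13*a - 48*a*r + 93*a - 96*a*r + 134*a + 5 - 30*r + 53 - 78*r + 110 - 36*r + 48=24*a^2 + a*(240 - 144*r) - 144*r + 216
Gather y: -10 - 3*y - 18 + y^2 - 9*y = y^2 - 12*y - 28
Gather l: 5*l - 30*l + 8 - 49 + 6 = -25*l - 35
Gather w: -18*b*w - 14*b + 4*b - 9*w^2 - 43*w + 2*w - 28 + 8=-10*b - 9*w^2 + w*(-18*b - 41) - 20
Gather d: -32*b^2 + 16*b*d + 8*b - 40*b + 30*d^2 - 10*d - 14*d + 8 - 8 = -32*b^2 - 32*b + 30*d^2 + d*(16*b - 24)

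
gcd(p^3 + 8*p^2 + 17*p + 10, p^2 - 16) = 1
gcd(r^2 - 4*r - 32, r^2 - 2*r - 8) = 1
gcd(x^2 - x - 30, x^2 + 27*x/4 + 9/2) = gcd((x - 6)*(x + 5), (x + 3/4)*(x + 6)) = 1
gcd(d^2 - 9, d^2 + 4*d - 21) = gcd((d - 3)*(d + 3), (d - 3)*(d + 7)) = d - 3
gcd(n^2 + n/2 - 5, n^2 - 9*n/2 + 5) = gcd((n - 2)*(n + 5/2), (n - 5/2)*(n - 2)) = n - 2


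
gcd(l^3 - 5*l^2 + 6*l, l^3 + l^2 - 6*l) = l^2 - 2*l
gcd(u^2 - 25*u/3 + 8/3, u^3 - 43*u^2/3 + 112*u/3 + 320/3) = u - 8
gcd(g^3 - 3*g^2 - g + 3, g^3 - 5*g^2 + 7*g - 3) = g^2 - 4*g + 3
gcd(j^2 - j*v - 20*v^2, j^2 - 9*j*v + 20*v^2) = -j + 5*v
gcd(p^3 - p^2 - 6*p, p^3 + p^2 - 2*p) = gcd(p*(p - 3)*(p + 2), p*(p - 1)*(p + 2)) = p^2 + 2*p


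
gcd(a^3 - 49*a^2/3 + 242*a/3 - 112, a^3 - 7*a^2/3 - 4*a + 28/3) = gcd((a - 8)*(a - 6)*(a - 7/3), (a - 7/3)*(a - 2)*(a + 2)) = a - 7/3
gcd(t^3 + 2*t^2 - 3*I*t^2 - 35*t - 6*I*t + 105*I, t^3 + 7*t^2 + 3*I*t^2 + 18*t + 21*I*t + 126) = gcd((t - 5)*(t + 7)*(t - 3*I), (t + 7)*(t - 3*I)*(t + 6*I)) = t^2 + t*(7 - 3*I) - 21*I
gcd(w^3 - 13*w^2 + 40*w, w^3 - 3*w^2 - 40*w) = w^2 - 8*w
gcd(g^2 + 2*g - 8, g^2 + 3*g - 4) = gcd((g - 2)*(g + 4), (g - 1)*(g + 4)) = g + 4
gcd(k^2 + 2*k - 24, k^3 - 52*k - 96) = k + 6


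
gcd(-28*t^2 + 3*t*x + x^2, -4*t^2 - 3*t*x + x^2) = -4*t + x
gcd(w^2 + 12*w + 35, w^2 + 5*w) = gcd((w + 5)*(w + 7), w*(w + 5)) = w + 5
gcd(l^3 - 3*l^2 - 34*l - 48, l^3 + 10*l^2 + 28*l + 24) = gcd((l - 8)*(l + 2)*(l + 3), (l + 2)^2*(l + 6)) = l + 2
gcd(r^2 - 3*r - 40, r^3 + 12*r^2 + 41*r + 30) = r + 5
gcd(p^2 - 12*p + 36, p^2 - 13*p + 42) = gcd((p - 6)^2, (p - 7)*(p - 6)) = p - 6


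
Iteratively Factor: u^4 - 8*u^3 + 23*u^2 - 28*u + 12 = (u - 2)*(u^3 - 6*u^2 + 11*u - 6) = (u - 3)*(u - 2)*(u^2 - 3*u + 2) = (u - 3)*(u - 2)*(u - 1)*(u - 2)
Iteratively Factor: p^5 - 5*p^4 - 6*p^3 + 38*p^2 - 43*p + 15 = (p - 1)*(p^4 - 4*p^3 - 10*p^2 + 28*p - 15) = (p - 1)^2*(p^3 - 3*p^2 - 13*p + 15) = (p - 5)*(p - 1)^2*(p^2 + 2*p - 3) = (p - 5)*(p - 1)^2*(p + 3)*(p - 1)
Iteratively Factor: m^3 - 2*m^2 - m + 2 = (m - 1)*(m^2 - m - 2) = (m - 1)*(m + 1)*(m - 2)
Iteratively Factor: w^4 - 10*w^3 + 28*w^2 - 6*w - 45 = (w - 5)*(w^3 - 5*w^2 + 3*w + 9) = (w - 5)*(w - 3)*(w^2 - 2*w - 3) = (w - 5)*(w - 3)^2*(w + 1)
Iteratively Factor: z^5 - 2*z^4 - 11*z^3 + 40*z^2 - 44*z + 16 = (z - 1)*(z^4 - z^3 - 12*z^2 + 28*z - 16) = (z - 2)*(z - 1)*(z^3 + z^2 - 10*z + 8) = (z - 2)*(z - 1)^2*(z^2 + 2*z - 8) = (z - 2)*(z - 1)^2*(z + 4)*(z - 2)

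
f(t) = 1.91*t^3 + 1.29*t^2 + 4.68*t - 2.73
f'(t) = 5.73*t^2 + 2.58*t + 4.68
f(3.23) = 90.21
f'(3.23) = 72.79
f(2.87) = 66.48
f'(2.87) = 59.28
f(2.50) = 46.88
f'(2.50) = 46.94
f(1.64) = 16.84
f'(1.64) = 24.32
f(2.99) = 73.85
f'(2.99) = 63.62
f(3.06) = 78.40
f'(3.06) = 66.23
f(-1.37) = -11.63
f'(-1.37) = 11.90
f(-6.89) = -598.46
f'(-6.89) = 258.92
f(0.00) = -2.73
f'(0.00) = 4.68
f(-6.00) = -396.93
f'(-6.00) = 195.48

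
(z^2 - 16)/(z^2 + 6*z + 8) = (z - 4)/(z + 2)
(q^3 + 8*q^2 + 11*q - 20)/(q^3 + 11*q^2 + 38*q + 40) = (q - 1)/(q + 2)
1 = 1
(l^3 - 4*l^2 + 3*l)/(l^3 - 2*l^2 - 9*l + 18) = l*(l - 1)/(l^2 + l - 6)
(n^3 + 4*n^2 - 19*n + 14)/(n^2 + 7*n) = n - 3 + 2/n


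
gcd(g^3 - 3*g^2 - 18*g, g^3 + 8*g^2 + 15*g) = g^2 + 3*g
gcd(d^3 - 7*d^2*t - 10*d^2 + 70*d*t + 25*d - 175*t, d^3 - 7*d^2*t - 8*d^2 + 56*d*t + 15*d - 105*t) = -d^2 + 7*d*t + 5*d - 35*t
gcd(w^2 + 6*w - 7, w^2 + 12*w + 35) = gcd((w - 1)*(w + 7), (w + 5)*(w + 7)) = w + 7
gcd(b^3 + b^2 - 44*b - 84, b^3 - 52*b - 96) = b^2 + 8*b + 12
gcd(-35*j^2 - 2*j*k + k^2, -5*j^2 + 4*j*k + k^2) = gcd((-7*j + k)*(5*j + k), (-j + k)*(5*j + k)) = 5*j + k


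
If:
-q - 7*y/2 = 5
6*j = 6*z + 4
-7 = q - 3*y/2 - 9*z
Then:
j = z + 2/3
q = 63*z/10 - 32/5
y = 2/5 - 9*z/5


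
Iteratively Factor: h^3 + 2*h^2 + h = (h + 1)*(h^2 + h) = (h + 1)^2*(h)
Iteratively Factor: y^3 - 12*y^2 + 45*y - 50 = (y - 5)*(y^2 - 7*y + 10) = (y - 5)^2*(y - 2)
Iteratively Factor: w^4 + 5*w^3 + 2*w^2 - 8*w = (w - 1)*(w^3 + 6*w^2 + 8*w) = (w - 1)*(w + 4)*(w^2 + 2*w) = w*(w - 1)*(w + 4)*(w + 2)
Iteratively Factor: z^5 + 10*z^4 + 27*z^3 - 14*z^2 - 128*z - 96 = (z + 4)*(z^4 + 6*z^3 + 3*z^2 - 26*z - 24) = (z - 2)*(z + 4)*(z^3 + 8*z^2 + 19*z + 12) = (z - 2)*(z + 3)*(z + 4)*(z^2 + 5*z + 4) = (z - 2)*(z + 3)*(z + 4)^2*(z + 1)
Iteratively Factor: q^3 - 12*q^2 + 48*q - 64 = (q - 4)*(q^2 - 8*q + 16) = (q - 4)^2*(q - 4)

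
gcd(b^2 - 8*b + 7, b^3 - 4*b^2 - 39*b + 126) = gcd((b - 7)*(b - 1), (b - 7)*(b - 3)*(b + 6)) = b - 7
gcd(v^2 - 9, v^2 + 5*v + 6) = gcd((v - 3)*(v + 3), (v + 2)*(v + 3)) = v + 3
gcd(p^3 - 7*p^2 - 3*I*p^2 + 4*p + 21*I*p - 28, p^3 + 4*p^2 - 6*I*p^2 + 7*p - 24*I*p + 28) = p + I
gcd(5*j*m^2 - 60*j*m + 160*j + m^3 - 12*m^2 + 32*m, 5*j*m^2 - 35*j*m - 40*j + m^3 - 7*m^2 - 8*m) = 5*j*m - 40*j + m^2 - 8*m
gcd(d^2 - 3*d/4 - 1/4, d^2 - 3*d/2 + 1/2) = d - 1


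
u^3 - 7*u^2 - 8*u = u*(u - 8)*(u + 1)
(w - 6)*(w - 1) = w^2 - 7*w + 6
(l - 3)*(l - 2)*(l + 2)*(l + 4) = l^4 + l^3 - 16*l^2 - 4*l + 48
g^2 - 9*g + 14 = (g - 7)*(g - 2)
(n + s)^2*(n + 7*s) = n^3 + 9*n^2*s + 15*n*s^2 + 7*s^3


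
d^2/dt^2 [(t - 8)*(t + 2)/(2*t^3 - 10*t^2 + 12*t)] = (t^6 - 18*t^5 - 24*t^4 + 556*t^3 - 1488*t^2 + 1440*t - 576)/(t^3*(t^6 - 15*t^5 + 93*t^4 - 305*t^3 + 558*t^2 - 540*t + 216))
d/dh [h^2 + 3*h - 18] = 2*h + 3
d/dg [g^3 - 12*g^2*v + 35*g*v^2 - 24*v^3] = 3*g^2 - 24*g*v + 35*v^2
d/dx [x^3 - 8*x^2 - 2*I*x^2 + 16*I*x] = 3*x^2 - 16*x - 4*I*x + 16*I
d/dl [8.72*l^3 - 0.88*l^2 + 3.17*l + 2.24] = 26.16*l^2 - 1.76*l + 3.17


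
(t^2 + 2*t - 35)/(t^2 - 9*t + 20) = (t + 7)/(t - 4)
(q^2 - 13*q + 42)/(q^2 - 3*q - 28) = (q - 6)/(q + 4)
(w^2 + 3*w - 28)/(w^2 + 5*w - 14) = (w - 4)/(w - 2)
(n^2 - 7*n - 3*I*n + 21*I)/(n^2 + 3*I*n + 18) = (n - 7)/(n + 6*I)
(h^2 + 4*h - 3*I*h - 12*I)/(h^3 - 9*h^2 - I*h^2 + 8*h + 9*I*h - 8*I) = (h^2 + h*(4 - 3*I) - 12*I)/(h^3 - h^2*(9 + I) + h*(8 + 9*I) - 8*I)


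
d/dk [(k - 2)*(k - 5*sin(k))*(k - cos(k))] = (2 - k)*(k - cos(k))*(5*cos(k) - 1) + (k - 2)*(k - 5*sin(k))*(sin(k) + 1) + (k - 5*sin(k))*(k - cos(k))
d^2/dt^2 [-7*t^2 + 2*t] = -14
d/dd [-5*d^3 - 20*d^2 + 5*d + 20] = -15*d^2 - 40*d + 5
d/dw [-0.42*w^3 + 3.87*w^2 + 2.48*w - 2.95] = -1.26*w^2 + 7.74*w + 2.48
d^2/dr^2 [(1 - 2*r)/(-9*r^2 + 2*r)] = 2*(162*r^3 - 243*r^2 + 54*r - 4)/(r^3*(729*r^3 - 486*r^2 + 108*r - 8))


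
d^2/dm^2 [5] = 0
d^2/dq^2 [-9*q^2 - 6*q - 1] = -18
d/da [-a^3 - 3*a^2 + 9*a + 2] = -3*a^2 - 6*a + 9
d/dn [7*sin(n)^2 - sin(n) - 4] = (14*sin(n) - 1)*cos(n)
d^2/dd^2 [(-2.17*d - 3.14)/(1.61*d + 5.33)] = 20.964454/(1.61*d + 5.33)^3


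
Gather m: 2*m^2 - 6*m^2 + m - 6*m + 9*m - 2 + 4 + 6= -4*m^2 + 4*m + 8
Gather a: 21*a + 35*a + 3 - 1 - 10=56*a - 8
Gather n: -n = -n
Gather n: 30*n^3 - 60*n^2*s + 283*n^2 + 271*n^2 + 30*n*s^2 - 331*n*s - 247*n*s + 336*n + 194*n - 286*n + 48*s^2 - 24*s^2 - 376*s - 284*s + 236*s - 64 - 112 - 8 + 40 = 30*n^3 + n^2*(554 - 60*s) + n*(30*s^2 - 578*s + 244) + 24*s^2 - 424*s - 144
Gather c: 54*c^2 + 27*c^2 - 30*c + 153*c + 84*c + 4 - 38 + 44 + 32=81*c^2 + 207*c + 42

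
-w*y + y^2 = y*(-w + y)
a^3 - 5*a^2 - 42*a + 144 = (a - 8)*(a - 3)*(a + 6)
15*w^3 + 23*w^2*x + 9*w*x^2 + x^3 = (w + x)*(3*w + x)*(5*w + x)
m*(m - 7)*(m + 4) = m^3 - 3*m^2 - 28*m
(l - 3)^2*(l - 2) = l^3 - 8*l^2 + 21*l - 18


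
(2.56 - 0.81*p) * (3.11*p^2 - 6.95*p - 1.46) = -2.5191*p^3 + 13.5911*p^2 - 16.6094*p - 3.7376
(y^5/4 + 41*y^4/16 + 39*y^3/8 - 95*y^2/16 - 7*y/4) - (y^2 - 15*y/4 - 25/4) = y^5/4 + 41*y^4/16 + 39*y^3/8 - 111*y^2/16 + 2*y + 25/4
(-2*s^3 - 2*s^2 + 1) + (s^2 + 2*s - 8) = -2*s^3 - s^2 + 2*s - 7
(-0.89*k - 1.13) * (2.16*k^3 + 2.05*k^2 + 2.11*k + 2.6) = -1.9224*k^4 - 4.2653*k^3 - 4.1944*k^2 - 4.6983*k - 2.938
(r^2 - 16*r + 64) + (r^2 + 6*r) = 2*r^2 - 10*r + 64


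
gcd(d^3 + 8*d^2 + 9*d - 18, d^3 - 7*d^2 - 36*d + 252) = d + 6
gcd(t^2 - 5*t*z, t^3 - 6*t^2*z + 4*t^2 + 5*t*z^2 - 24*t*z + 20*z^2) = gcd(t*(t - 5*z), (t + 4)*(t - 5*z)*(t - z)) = -t + 5*z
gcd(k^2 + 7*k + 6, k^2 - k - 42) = k + 6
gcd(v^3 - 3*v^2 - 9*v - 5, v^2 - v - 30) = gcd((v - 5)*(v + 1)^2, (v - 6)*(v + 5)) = 1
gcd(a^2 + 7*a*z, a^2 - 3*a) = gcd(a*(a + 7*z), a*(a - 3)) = a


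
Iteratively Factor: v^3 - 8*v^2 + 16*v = (v)*(v^2 - 8*v + 16) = v*(v - 4)*(v - 4)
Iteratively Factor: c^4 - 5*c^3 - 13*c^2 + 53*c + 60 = (c + 3)*(c^3 - 8*c^2 + 11*c + 20) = (c - 5)*(c + 3)*(c^2 - 3*c - 4) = (c - 5)*(c - 4)*(c + 3)*(c + 1)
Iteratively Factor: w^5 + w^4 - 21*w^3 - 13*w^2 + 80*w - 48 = (w + 3)*(w^4 - 2*w^3 - 15*w^2 + 32*w - 16) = (w - 4)*(w + 3)*(w^3 + 2*w^2 - 7*w + 4) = (w - 4)*(w - 1)*(w + 3)*(w^2 + 3*w - 4) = (w - 4)*(w - 1)^2*(w + 3)*(w + 4)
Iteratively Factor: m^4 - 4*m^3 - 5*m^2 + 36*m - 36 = (m - 2)*(m^3 - 2*m^2 - 9*m + 18) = (m - 3)*(m - 2)*(m^2 + m - 6) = (m - 3)*(m - 2)*(m + 3)*(m - 2)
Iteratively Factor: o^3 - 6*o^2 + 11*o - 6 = (o - 2)*(o^2 - 4*o + 3) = (o - 2)*(o - 1)*(o - 3)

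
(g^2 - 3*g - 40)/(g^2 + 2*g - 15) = (g - 8)/(g - 3)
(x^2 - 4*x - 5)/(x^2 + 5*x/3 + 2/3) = 3*(x - 5)/(3*x + 2)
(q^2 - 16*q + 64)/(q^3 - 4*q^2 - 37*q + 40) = (q - 8)/(q^2 + 4*q - 5)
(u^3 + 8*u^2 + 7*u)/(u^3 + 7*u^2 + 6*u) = (u + 7)/(u + 6)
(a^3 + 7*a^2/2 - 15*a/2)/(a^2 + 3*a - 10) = a*(2*a - 3)/(2*(a - 2))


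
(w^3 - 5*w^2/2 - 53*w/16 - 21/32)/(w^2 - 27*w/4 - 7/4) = (8*w^2 - 22*w - 21)/(8*(w - 7))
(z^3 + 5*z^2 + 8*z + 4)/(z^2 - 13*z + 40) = (z^3 + 5*z^2 + 8*z + 4)/(z^2 - 13*z + 40)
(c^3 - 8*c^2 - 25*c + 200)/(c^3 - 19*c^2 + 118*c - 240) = (c + 5)/(c - 6)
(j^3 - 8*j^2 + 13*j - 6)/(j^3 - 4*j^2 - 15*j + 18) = (j - 1)/(j + 3)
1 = 1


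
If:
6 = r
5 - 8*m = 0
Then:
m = 5/8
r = 6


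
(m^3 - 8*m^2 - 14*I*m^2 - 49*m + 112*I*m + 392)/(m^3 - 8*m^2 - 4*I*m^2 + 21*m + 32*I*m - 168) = (m - 7*I)/(m + 3*I)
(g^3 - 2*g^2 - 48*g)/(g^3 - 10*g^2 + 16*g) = (g + 6)/(g - 2)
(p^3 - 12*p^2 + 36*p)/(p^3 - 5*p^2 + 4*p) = (p^2 - 12*p + 36)/(p^2 - 5*p + 4)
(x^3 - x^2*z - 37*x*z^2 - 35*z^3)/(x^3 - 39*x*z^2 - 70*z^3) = (x + z)/(x + 2*z)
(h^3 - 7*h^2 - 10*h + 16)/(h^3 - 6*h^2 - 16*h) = (h - 1)/h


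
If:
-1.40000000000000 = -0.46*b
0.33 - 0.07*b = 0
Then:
No Solution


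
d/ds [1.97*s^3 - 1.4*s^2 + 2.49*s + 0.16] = 5.91*s^2 - 2.8*s + 2.49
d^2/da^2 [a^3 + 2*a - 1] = 6*a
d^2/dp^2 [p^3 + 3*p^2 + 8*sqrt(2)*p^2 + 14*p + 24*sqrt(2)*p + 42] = 6*p + 6 + 16*sqrt(2)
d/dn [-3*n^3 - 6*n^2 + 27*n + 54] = -9*n^2 - 12*n + 27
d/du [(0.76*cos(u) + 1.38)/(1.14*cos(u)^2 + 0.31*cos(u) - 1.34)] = (0.8664*cos(u)^2 + 3.1464*cos(u) + 1.4462)*sin(u)/(1.2996*cos(u)^4 + 0.7068*cos(u)^3 - 2.9591*cos(u)^2 - 0.8308*cos(u) + 1.7956)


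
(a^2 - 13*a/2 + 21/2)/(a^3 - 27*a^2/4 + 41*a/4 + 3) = 2*(2*a - 7)/(4*a^2 - 15*a - 4)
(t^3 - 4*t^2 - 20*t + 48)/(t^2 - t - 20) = (t^2 - 8*t + 12)/(t - 5)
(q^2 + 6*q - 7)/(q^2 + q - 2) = (q + 7)/(q + 2)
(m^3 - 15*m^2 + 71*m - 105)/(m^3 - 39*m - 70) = (m^2 - 8*m + 15)/(m^2 + 7*m + 10)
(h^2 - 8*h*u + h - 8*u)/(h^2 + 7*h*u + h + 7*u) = (h - 8*u)/(h + 7*u)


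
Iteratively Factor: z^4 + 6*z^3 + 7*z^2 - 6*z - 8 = (z + 1)*(z^3 + 5*z^2 + 2*z - 8) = (z + 1)*(z + 2)*(z^2 + 3*z - 4) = (z - 1)*(z + 1)*(z + 2)*(z + 4)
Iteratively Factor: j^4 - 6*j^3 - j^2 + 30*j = (j + 2)*(j^3 - 8*j^2 + 15*j) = j*(j + 2)*(j^2 - 8*j + 15) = j*(j - 5)*(j + 2)*(j - 3)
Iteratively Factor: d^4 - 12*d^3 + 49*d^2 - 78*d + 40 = (d - 5)*(d^3 - 7*d^2 + 14*d - 8) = (d - 5)*(d - 2)*(d^2 - 5*d + 4) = (d - 5)*(d - 2)*(d - 1)*(d - 4)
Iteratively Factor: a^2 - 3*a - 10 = (a + 2)*(a - 5)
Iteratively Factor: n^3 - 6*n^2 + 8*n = (n - 4)*(n^2 - 2*n) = (n - 4)*(n - 2)*(n)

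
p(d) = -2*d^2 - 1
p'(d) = -4*d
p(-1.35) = -4.64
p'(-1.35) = 5.40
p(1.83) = -7.70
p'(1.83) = -7.32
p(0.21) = -1.09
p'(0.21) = -0.84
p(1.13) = -3.55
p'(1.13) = -4.52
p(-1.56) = -5.87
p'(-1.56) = 6.24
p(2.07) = -9.57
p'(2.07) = -8.28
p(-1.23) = -4.03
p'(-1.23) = 4.92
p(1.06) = -3.25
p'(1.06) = -4.24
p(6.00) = -73.00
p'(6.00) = -24.00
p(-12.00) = -289.00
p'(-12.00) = 48.00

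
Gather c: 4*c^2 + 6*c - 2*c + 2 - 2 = 4*c^2 + 4*c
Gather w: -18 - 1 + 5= -14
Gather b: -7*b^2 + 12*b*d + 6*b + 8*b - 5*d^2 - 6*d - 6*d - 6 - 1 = -7*b^2 + b*(12*d + 14) - 5*d^2 - 12*d - 7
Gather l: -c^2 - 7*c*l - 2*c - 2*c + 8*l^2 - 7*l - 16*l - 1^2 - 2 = -c^2 - 4*c + 8*l^2 + l*(-7*c - 23) - 3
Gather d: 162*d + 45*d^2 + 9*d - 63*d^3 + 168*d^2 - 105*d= -63*d^3 + 213*d^2 + 66*d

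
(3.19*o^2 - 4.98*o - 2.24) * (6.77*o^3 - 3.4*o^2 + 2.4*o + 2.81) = 21.5963*o^5 - 44.5606*o^4 + 9.4232*o^3 + 4.6279*o^2 - 19.3698*o - 6.2944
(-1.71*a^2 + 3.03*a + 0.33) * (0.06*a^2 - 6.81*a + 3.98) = -0.1026*a^4 + 11.8269*a^3 - 27.4203*a^2 + 9.8121*a + 1.3134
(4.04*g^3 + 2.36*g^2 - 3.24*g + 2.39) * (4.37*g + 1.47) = 17.6548*g^4 + 16.252*g^3 - 10.6896*g^2 + 5.6815*g + 3.5133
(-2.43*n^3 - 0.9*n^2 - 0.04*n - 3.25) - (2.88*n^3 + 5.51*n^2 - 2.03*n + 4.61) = -5.31*n^3 - 6.41*n^2 + 1.99*n - 7.86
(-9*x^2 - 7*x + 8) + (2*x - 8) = -9*x^2 - 5*x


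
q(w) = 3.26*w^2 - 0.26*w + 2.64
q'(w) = 6.52*w - 0.26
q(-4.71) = 76.18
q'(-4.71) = -30.97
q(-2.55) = 24.50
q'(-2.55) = -16.89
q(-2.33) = 20.94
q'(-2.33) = -15.45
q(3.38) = 39.00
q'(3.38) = 21.78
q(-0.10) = 2.70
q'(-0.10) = -0.91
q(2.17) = 17.43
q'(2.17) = 13.89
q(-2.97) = 32.17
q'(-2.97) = -19.62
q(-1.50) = 10.36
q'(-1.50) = -10.04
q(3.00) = 31.20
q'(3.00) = 19.30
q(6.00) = 118.44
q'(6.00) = 38.86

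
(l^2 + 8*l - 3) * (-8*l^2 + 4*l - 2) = -8*l^4 - 60*l^3 + 54*l^2 - 28*l + 6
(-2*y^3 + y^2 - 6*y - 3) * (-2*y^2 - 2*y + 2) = 4*y^5 + 2*y^4 + 6*y^3 + 20*y^2 - 6*y - 6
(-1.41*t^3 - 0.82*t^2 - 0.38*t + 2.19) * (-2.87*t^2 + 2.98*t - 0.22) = 4.0467*t^5 - 1.8484*t^4 - 1.0428*t^3 - 7.2373*t^2 + 6.6098*t - 0.4818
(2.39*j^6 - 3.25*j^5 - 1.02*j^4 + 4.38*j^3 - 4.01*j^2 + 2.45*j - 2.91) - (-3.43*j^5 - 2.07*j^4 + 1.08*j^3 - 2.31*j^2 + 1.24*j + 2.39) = 2.39*j^6 + 0.18*j^5 + 1.05*j^4 + 3.3*j^3 - 1.7*j^2 + 1.21*j - 5.3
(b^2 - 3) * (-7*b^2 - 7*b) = -7*b^4 - 7*b^3 + 21*b^2 + 21*b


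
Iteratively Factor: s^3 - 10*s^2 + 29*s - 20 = (s - 1)*(s^2 - 9*s + 20) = (s - 4)*(s - 1)*(s - 5)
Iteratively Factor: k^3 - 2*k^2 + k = (k)*(k^2 - 2*k + 1) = k*(k - 1)*(k - 1)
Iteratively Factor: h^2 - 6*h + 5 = (h - 5)*(h - 1)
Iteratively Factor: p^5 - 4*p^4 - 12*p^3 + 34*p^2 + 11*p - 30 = (p + 3)*(p^4 - 7*p^3 + 9*p^2 + 7*p - 10) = (p + 1)*(p + 3)*(p^3 - 8*p^2 + 17*p - 10) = (p - 1)*(p + 1)*(p + 3)*(p^2 - 7*p + 10) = (p - 2)*(p - 1)*(p + 1)*(p + 3)*(p - 5)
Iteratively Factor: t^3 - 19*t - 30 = (t + 3)*(t^2 - 3*t - 10) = (t + 2)*(t + 3)*(t - 5)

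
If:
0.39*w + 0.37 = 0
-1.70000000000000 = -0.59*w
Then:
No Solution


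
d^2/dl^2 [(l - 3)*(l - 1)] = 2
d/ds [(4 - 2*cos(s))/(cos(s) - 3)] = -2*sin(s)/(cos(s) - 3)^2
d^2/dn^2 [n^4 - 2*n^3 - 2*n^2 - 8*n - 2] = 12*n^2 - 12*n - 4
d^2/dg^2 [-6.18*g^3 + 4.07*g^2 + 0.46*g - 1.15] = 8.14 - 37.08*g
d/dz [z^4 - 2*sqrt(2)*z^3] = z^2*(4*z - 6*sqrt(2))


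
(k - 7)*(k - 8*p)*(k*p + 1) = k^3*p - 8*k^2*p^2 - 7*k^2*p + k^2 + 56*k*p^2 - 8*k*p - 7*k + 56*p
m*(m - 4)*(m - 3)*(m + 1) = m^4 - 6*m^3 + 5*m^2 + 12*m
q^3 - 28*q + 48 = (q - 4)*(q - 2)*(q + 6)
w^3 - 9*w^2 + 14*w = w*(w - 7)*(w - 2)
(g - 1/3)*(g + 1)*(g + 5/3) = g^3 + 7*g^2/3 + 7*g/9 - 5/9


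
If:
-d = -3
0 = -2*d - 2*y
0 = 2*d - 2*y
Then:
No Solution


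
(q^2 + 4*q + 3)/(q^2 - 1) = (q + 3)/(q - 1)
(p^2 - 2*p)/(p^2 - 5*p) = (p - 2)/(p - 5)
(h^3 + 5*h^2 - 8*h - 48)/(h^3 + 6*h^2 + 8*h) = (h^2 + h - 12)/(h*(h + 2))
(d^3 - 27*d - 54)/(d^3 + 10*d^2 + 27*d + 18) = (d^2 - 3*d - 18)/(d^2 + 7*d + 6)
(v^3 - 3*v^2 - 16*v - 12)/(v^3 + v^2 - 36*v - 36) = (v + 2)/(v + 6)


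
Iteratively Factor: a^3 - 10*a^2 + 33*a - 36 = (a - 3)*(a^2 - 7*a + 12) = (a - 4)*(a - 3)*(a - 3)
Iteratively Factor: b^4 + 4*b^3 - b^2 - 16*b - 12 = (b + 2)*(b^3 + 2*b^2 - 5*b - 6) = (b - 2)*(b + 2)*(b^2 + 4*b + 3) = (b - 2)*(b + 2)*(b + 3)*(b + 1)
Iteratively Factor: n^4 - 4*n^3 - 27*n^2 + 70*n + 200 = (n - 5)*(n^3 + n^2 - 22*n - 40) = (n - 5)^2*(n^2 + 6*n + 8) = (n - 5)^2*(n + 4)*(n + 2)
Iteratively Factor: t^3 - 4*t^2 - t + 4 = (t + 1)*(t^2 - 5*t + 4) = (t - 1)*(t + 1)*(t - 4)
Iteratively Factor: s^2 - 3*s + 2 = (s - 1)*(s - 2)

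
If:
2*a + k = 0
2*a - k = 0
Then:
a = 0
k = 0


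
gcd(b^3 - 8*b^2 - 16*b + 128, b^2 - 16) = b^2 - 16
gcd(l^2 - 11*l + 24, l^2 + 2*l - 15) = l - 3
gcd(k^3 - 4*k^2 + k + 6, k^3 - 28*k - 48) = 1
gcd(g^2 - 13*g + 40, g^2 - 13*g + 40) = g^2 - 13*g + 40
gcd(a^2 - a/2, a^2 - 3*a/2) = a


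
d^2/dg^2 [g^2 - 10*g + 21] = 2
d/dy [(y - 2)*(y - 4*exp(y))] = y - (y - 2)*(4*exp(y) - 1) - 4*exp(y)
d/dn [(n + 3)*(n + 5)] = 2*n + 8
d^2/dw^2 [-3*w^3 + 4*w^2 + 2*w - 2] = 8 - 18*w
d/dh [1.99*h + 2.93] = 1.99000000000000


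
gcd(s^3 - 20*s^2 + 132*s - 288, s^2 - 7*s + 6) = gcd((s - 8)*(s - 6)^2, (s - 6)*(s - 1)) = s - 6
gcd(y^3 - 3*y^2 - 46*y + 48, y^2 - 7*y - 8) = y - 8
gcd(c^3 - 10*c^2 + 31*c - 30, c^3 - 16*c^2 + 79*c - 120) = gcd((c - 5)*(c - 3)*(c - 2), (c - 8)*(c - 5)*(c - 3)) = c^2 - 8*c + 15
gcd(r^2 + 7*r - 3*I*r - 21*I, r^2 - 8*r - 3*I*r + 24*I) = r - 3*I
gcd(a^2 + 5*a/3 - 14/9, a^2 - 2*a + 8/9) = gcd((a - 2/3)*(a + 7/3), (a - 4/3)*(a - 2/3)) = a - 2/3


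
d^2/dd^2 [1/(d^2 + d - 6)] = 2*(-d^2 - d + (2*d + 1)^2 + 6)/(d^2 + d - 6)^3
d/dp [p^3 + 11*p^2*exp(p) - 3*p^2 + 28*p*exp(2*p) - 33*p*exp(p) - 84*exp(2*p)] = 11*p^2*exp(p) + 3*p^2 + 56*p*exp(2*p) - 11*p*exp(p) - 6*p - 140*exp(2*p) - 33*exp(p)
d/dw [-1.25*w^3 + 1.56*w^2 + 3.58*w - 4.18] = -3.75*w^2 + 3.12*w + 3.58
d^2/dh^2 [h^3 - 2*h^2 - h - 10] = 6*h - 4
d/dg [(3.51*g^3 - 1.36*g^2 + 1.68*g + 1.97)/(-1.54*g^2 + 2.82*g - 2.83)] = (-5.4054*g^4 + 19.7964*g^3 - 31.0479*g^2 + 13.7652*g - 10.3098)/(2.3716*g^4 - 8.6856*g^3 + 16.6688*g^2 - 15.9612*g + 8.0089)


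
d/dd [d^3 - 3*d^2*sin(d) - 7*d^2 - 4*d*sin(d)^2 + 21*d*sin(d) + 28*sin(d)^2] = -3*d^2*cos(d) + 3*d^2 - 6*d*sin(d) - 4*d*sin(2*d) + 21*d*cos(d) - 14*d - 4*sin(d)^2 + 21*sin(d) + 28*sin(2*d)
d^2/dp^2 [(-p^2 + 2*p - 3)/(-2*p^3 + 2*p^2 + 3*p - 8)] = 2*(4*p^6 - 24*p^5 + 114*p^4 - 234*p^3 + 222*p^2 - 186*p + 91)/(8*p^9 - 24*p^8 - 12*p^7 + 160*p^6 - 174*p^5 - 246*p^4 + 645*p^3 - 168*p^2 - 576*p + 512)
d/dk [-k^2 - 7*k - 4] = -2*k - 7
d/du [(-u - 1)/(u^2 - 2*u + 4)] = (-u^2 + 2*u + 2*(u - 1)*(u + 1) - 4)/(u^2 - 2*u + 4)^2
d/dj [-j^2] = -2*j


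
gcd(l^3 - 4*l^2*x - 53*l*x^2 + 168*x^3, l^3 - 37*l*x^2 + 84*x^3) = -l^2 - 4*l*x + 21*x^2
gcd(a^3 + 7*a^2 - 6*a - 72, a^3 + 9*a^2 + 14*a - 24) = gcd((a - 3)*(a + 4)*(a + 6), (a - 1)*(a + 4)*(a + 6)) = a^2 + 10*a + 24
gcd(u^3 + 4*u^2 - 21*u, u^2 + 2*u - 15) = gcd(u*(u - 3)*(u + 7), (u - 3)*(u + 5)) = u - 3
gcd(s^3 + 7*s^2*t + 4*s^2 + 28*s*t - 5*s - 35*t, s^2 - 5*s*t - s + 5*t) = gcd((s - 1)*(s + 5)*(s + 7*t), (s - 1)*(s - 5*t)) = s - 1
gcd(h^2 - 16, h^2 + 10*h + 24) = h + 4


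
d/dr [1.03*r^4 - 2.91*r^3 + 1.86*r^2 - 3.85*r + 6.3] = 4.12*r^3 - 8.73*r^2 + 3.72*r - 3.85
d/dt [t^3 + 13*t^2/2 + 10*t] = 3*t^2 + 13*t + 10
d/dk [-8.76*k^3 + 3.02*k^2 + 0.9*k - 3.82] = -26.28*k^2 + 6.04*k + 0.9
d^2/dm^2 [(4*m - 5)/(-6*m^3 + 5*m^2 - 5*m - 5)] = 2*(-432*m^5 + 1440*m^4 - 1180*m^3 + 1545*m^2 - 1125*m + 350)/(216*m^9 - 540*m^8 + 990*m^7 - 485*m^6 - 75*m^5 + 900*m^4 - 175*m^3 + 375*m + 125)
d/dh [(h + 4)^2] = 2*h + 8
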